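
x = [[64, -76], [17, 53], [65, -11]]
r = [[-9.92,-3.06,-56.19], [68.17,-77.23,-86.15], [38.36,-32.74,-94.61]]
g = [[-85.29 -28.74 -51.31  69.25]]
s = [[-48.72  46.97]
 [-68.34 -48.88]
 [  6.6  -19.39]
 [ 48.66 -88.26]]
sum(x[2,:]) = 54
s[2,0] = 6.6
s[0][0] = -48.72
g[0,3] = 69.25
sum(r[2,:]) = -88.99000000000001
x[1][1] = 53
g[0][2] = -51.31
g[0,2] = -51.31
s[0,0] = -48.72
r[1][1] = -77.23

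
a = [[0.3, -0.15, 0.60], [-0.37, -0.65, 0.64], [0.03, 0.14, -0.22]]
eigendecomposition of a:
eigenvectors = [[0.23, 0.92, -0.49],  [0.95, -0.38, 0.75],  [-0.21, -0.05, 0.45]]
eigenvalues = [-0.88, 0.33, -0.02]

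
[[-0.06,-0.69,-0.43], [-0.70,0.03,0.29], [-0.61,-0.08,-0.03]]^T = [[-0.06,-0.70,-0.61],  [-0.69,0.03,-0.08],  [-0.43,0.29,-0.03]]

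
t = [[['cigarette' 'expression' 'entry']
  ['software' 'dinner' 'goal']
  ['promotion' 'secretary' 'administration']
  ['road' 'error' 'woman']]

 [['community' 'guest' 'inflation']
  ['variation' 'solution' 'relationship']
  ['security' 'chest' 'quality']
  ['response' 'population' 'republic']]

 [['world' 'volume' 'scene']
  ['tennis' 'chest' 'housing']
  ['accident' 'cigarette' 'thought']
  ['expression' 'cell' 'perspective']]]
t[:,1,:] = [['software', 'dinner', 'goal'], ['variation', 'solution', 'relationship'], ['tennis', 'chest', 'housing']]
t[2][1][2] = 'housing'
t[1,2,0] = 'security'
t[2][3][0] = 'expression'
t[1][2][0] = 'security'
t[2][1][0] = 'tennis'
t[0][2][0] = 'promotion'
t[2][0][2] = 'scene'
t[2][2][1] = 'cigarette'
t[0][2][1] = 'secretary'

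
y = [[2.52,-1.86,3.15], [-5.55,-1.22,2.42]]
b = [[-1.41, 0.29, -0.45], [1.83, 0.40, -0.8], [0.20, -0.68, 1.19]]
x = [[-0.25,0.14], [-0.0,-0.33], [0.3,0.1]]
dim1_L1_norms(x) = [0.39, 0.33, 0.4]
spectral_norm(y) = 6.25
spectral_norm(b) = 2.35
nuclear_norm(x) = 0.76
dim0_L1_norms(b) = [3.44, 1.37, 2.44]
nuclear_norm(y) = 10.59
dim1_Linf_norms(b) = [1.41, 1.83, 1.19]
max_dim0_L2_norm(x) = 0.39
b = x @ y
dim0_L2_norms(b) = [2.32, 0.84, 1.5]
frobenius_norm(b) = 2.89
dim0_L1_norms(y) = [8.07, 3.08, 5.57]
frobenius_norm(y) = 7.61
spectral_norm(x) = 0.39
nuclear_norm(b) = 4.03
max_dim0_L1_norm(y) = 8.07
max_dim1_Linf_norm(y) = 5.55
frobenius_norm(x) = 0.54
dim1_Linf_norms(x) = [0.25, 0.33, 0.3]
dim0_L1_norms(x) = [0.55, 0.57]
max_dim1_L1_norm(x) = 0.4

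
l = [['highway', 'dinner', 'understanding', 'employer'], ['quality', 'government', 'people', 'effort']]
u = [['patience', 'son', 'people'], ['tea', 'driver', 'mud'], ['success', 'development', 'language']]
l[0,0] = 'highway'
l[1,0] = 'quality'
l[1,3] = 'effort'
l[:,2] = ['understanding', 'people']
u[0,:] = ['patience', 'son', 'people']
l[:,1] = ['dinner', 'government']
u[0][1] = 'son'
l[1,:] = ['quality', 'government', 'people', 'effort']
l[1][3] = 'effort'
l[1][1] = 'government'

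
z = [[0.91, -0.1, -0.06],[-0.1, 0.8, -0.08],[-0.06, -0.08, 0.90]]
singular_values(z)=[0.97, 0.94, 0.69]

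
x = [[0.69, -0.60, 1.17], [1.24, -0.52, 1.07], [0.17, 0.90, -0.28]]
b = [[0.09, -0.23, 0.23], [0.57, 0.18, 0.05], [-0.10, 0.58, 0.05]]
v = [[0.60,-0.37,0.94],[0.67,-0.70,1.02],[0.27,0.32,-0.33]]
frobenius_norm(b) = 0.91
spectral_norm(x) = 2.28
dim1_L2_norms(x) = [1.48, 1.72, 0.96]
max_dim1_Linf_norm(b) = 0.58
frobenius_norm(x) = 2.46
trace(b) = 0.32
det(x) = 0.53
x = v + b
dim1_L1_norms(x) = [2.46, 2.83, 1.35]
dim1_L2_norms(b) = [0.34, 0.6, 0.59]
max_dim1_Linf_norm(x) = 1.24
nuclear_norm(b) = 1.47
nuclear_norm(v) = 2.47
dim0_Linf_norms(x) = [1.24, 0.9, 1.17]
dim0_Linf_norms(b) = [0.57, 0.58, 0.23]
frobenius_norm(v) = 1.91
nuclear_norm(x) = 3.43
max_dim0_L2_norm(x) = 1.61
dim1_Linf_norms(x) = [1.17, 1.24, 0.9]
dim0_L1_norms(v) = [1.54, 1.39, 2.29]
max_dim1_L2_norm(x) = 1.72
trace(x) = -0.11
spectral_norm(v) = 1.84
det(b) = 0.09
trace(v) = -0.43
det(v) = 0.14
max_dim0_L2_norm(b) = 0.65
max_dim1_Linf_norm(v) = 1.02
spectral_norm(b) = 0.65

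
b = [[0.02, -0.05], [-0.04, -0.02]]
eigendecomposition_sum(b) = [[0.03, -0.02], [-0.02, 0.01]] + [[-0.01, -0.02], [-0.02, -0.03]]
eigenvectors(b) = [[0.87, 0.59], [-0.5, 0.81]]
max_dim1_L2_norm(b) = 0.05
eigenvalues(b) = [0.05, -0.05]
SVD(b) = [[0.98, 0.21], [0.21, -0.98]] @ diag([0.05424428900898052, 0.04424428900898053]) @ [[0.21, -0.98], [0.98, 0.21]]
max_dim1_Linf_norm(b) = 0.05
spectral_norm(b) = 0.05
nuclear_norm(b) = 0.10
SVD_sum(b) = [[0.01, -0.05], [0.00, -0.01]] + [[0.01, 0.00],[-0.04, -0.01]]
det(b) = -0.00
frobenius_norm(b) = 0.07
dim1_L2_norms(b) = [0.05, 0.04]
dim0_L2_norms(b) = [0.04, 0.05]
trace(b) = 0.00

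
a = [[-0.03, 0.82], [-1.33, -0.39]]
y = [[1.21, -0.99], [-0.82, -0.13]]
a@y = [[-0.71,-0.08],[-1.29,1.37]]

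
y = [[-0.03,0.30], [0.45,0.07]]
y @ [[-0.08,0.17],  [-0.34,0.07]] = [[-0.1, 0.02],[-0.06, 0.08]]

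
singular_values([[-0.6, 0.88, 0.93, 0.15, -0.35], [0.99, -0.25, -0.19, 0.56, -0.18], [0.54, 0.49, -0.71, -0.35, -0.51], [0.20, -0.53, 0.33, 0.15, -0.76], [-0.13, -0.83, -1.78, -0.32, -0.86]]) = [2.53, 1.33, 1.12, 1.07, 0.38]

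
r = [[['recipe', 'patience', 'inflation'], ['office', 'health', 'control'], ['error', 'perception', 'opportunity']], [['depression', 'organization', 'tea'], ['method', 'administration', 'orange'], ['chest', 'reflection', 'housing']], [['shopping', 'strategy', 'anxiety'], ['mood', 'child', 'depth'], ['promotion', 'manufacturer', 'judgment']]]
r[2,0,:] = ['shopping', 'strategy', 'anxiety']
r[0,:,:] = [['recipe', 'patience', 'inflation'], ['office', 'health', 'control'], ['error', 'perception', 'opportunity']]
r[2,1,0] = 'mood'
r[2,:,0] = ['shopping', 'mood', 'promotion']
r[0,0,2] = 'inflation'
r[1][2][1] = 'reflection'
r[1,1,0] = 'method'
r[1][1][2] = 'orange'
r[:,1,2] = ['control', 'orange', 'depth']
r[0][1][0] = 'office'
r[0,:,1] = ['patience', 'health', 'perception']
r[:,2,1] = ['perception', 'reflection', 'manufacturer']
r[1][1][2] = 'orange'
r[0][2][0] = 'error'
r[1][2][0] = 'chest'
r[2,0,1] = 'strategy'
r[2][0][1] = 'strategy'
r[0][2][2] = 'opportunity'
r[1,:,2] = ['tea', 'orange', 'housing']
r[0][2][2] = 'opportunity'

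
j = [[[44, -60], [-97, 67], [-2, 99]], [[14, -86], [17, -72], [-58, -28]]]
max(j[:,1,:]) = 67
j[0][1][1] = 67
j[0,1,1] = 67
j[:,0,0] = [44, 14]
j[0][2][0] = -2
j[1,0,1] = -86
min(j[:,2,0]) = -58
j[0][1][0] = -97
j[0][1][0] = -97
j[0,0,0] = 44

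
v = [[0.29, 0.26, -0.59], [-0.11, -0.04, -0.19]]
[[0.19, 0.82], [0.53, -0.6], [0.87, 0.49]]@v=[[-0.04, 0.02, -0.27], [0.22, 0.16, -0.2], [0.2, 0.21, -0.61]]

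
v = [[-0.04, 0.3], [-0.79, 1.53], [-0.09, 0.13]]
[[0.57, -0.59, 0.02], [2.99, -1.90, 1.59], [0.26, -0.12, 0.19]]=v@[[-0.1,-1.92,-2.56],  [1.9,-2.23,-0.28]]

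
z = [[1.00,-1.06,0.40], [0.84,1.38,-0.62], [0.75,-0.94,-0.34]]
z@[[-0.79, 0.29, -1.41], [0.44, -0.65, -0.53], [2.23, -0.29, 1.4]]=[[-0.36, 0.86, -0.29], [-1.44, -0.47, -2.78], [-1.76, 0.93, -1.04]]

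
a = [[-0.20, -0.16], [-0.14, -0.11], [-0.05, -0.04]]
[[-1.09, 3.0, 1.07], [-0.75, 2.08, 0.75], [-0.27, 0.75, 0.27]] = a @ [[2.34, -6.79, -5.03], [3.86, -10.25, -0.41]]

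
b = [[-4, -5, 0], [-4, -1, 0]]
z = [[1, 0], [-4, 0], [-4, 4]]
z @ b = [[-4, -5, 0], [16, 20, 0], [0, 16, 0]]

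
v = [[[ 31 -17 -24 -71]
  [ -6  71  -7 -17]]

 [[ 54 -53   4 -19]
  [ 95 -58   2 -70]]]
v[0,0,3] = -71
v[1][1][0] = 95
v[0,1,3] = -17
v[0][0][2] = -24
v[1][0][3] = -19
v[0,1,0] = -6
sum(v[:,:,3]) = -177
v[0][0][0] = 31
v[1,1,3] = -70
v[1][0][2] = 4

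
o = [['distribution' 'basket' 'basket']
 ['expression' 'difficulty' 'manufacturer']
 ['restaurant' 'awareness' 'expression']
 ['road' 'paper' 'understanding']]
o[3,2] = 'understanding'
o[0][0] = 'distribution'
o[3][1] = 'paper'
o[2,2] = 'expression'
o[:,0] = ['distribution', 'expression', 'restaurant', 'road']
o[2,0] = 'restaurant'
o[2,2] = 'expression'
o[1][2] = 'manufacturer'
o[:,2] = ['basket', 'manufacturer', 'expression', 'understanding']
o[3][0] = 'road'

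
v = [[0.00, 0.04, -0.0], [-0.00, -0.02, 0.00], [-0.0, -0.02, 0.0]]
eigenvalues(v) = [0.0, 0.0, -0.02]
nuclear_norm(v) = 0.05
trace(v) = -0.02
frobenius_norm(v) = 0.05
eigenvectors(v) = [[0.00, 1.0, -0.82], [0.0, 0.00, 0.41], [1.00, 0.00, 0.41]]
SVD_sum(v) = [[0.00, 0.04, 0.00], [0.0, -0.02, 0.0], [0.0, -0.02, 0.0]] + [[0.00,0.0,0.0], [0.0,0.0,-0.0], [0.0,0.00,0.0]] + [[0.00, 0.00, 0.00], [0.0, 0.00, 0.00], [0.0, 0.0, 0.0]]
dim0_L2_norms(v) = [0.0, 0.05, 0.0]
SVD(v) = [[0.82, 0.0, -0.58], [-0.41, -0.71, -0.58], [-0.41, 0.71, -0.58]] @ diag([0.048989794855663564, 0.0, 0.0]) @ [[0.00, 1.0, 0.00], [0.0, 0.0, 1.00], [-1.0, 0.00, 0.00]]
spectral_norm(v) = 0.05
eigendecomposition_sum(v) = [[0.0, 0.00, 0.00], [0.0, 0.0, 0.0], [0.0, -0.0, 0.0]] + [[0.0, 0.00, 0.0], [0.00, 0.0, 0.00], [0.00, 0.0, 0.0]] + [[-0.00, 0.04, -0.00],[-0.00, -0.02, -0.0],[-0.00, -0.02, -0.0]]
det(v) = 0.00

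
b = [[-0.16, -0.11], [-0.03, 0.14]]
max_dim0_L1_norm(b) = 0.25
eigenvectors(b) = [[-1.0, 0.33], [-0.1, -0.94]]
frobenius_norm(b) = 0.24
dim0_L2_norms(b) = [0.16, 0.18]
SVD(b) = [[-0.90, 0.43],  [0.43, 0.9]] @ diag([0.20676050982864508, 0.12429839731629187]) @ [[0.64, 0.77], [-0.77, 0.64]]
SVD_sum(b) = [[-0.12, -0.14], [0.06, 0.07]] + [[-0.04,0.03], [-0.09,0.07]]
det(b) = -0.03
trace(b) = -0.02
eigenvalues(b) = [-0.17, 0.15]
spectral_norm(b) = 0.21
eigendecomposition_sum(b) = [[-0.16, -0.06], [-0.02, -0.01]] + [[0.0, -0.05], [-0.01, 0.15]]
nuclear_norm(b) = 0.33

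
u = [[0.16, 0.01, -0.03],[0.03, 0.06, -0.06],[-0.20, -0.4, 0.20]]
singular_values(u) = [0.51, 0.14, 0.03]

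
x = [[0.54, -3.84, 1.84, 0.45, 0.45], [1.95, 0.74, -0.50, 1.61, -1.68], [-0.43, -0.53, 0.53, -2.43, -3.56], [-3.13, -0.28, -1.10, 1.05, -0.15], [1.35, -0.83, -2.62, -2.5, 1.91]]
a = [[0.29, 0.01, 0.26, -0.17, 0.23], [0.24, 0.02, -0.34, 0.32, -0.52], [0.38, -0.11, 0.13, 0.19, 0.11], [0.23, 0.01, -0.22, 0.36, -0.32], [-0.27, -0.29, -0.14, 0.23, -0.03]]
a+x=[[0.83, -3.83, 2.10, 0.28, 0.68], [2.19, 0.76, -0.84, 1.93, -2.2], [-0.05, -0.64, 0.66, -2.24, -3.45], [-2.90, -0.27, -1.32, 1.41, -0.47], [1.08, -1.12, -2.76, -2.27, 1.88]]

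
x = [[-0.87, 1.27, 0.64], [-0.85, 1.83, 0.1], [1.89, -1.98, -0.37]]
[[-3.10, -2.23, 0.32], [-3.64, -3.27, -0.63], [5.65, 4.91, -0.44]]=x@[[1.72, 1.65, -0.92], [-1.18, -1.07, -0.82], [-0.17, 0.88, 0.88]]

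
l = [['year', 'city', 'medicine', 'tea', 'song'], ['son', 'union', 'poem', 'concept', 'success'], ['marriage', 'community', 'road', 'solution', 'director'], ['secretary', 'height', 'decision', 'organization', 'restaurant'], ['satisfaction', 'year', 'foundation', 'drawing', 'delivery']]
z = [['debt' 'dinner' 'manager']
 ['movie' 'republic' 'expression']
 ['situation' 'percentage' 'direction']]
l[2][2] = 'road'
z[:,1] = ['dinner', 'republic', 'percentage']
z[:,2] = ['manager', 'expression', 'direction']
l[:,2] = ['medicine', 'poem', 'road', 'decision', 'foundation']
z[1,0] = 'movie'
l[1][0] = 'son'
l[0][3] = 'tea'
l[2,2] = 'road'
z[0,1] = 'dinner'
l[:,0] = ['year', 'son', 'marriage', 'secretary', 'satisfaction']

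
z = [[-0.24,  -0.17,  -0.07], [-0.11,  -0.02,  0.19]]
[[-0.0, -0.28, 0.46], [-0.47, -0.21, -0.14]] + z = [[-0.24, -0.45, 0.39], [-0.58, -0.23, 0.05]]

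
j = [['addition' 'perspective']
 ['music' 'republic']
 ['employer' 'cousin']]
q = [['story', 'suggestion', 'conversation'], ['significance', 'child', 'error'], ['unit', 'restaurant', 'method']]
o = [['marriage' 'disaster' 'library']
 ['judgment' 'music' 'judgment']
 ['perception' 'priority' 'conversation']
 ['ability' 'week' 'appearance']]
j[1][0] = 'music'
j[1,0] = 'music'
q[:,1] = ['suggestion', 'child', 'restaurant']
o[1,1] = 'music'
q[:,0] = ['story', 'significance', 'unit']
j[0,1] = 'perspective'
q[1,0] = 'significance'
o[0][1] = 'disaster'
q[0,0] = 'story'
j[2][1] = 'cousin'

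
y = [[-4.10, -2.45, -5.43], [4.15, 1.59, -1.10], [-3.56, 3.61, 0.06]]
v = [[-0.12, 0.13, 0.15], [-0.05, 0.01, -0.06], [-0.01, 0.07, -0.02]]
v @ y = [[0.50, 1.04, 0.52], [0.46, -0.08, 0.26], [0.40, 0.06, -0.02]]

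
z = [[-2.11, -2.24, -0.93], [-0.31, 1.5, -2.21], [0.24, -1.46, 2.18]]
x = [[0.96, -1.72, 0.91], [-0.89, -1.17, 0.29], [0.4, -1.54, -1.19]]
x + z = [[-1.15,-3.96,-0.02], [-1.20,0.33,-1.92], [0.64,-3.0,0.99]]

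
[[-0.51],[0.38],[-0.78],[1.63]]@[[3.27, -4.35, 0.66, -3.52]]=[[-1.67, 2.22, -0.34, 1.80], [1.24, -1.65, 0.25, -1.34], [-2.55, 3.39, -0.51, 2.75], [5.33, -7.09, 1.08, -5.74]]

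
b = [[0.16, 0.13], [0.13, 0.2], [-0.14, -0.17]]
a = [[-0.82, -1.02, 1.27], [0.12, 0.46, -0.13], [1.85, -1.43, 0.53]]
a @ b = [[-0.44, -0.53], [0.1, 0.13], [0.04, -0.14]]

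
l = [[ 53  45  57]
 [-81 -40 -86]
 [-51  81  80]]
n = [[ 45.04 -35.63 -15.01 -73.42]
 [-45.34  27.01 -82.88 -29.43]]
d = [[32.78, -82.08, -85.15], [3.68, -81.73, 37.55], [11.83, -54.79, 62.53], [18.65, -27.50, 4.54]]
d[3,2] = 4.54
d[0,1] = -82.08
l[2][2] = 80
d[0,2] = -85.15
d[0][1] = -82.08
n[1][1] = 27.01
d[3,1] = -27.5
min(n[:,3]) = -73.42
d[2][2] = 62.53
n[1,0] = -45.34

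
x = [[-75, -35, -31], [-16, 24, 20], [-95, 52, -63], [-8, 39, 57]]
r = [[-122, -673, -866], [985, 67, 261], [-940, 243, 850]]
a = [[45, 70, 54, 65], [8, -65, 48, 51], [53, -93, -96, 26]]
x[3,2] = 57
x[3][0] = -8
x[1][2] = 20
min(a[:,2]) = -96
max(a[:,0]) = 53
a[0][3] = 65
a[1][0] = 8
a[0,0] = 45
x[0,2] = -31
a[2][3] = 26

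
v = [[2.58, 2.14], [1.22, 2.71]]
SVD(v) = [[-0.75, -0.66], [-0.66, 0.75]] @ diag([4.365959002129387, 1.0034450616378385]) @ [[-0.63, -0.78], [-0.78, 0.63]]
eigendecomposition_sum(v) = [[0.53, -0.68],[-0.39, 0.49]] + [[2.05, 2.82], [1.61, 2.22]]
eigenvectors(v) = [[-0.81,-0.79], [0.59,-0.62]]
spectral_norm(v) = 4.37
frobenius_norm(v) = 4.48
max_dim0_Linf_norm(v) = 2.71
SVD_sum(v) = [[2.07, 2.56],[1.81, 2.24]] + [[0.51,-0.42], [-0.59,0.47]]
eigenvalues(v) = [1.03, 4.26]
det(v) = 4.38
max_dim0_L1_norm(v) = 4.85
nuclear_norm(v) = 5.37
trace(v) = 5.29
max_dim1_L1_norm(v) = 4.72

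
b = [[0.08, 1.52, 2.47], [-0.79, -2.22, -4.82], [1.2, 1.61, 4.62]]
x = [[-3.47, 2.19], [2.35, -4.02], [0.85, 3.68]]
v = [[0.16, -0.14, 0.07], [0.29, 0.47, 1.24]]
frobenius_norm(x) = 7.27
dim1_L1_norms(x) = [5.66, 6.37, 4.53]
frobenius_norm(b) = 7.91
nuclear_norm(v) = 1.58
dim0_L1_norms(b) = [2.07, 5.35, 11.91]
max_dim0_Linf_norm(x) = 4.02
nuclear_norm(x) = 9.73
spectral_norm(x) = 6.52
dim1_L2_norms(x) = [4.1, 4.66, 3.78]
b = x @ v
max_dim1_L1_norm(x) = 6.37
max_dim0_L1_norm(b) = 11.91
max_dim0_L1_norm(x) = 9.89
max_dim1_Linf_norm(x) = 4.02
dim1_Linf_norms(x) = [3.47, 4.02, 3.68]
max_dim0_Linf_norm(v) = 1.24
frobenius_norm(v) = 1.38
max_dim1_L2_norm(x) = 4.66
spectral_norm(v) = 1.36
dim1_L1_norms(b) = [4.07, 7.83, 7.43]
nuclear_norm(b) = 8.66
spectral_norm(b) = 7.87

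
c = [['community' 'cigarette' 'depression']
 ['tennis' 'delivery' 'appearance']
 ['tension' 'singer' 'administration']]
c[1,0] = 'tennis'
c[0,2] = 'depression'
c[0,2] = 'depression'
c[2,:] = ['tension', 'singer', 'administration']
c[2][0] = 'tension'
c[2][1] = 'singer'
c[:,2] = ['depression', 'appearance', 'administration']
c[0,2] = 'depression'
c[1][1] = 'delivery'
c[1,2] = 'appearance'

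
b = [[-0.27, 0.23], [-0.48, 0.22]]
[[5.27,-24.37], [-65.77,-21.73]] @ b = [[10.27, -4.15],[28.19, -19.91]]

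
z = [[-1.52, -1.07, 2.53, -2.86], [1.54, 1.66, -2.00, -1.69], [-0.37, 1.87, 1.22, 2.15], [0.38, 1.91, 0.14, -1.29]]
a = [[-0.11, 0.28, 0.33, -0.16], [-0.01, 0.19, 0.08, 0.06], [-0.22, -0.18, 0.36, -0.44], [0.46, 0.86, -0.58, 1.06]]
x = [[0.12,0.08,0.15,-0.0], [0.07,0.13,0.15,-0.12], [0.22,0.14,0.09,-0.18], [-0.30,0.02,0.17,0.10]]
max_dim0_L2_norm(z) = 4.16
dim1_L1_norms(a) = [0.88, 0.34, 1.2, 2.96]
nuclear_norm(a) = 2.23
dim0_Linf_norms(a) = [0.46, 0.86, 0.58, 1.06]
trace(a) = 1.50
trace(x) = 0.44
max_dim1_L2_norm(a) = 1.55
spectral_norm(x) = 0.47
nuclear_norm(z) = 11.45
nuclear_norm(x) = 0.90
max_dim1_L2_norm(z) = 4.25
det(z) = -0.12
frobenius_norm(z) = 6.73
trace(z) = 0.07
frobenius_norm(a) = 1.76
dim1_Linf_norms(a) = [0.33, 0.19, 0.44, 1.06]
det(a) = -0.00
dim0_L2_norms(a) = [0.52, 0.94, 0.76, 1.16]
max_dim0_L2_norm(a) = 1.16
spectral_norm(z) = 4.58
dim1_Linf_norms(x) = [0.15, 0.15, 0.22, 0.3]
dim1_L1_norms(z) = [7.98, 6.89, 5.61, 3.72]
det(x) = -0.00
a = x @ z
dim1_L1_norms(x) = [0.35, 0.47, 0.63, 0.59]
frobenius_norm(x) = 0.58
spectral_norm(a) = 1.67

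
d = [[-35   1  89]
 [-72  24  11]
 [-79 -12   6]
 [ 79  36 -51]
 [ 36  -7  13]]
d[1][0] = -72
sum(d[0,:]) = 55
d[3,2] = -51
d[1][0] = -72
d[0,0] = -35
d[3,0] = 79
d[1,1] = 24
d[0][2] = 89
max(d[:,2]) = 89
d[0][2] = 89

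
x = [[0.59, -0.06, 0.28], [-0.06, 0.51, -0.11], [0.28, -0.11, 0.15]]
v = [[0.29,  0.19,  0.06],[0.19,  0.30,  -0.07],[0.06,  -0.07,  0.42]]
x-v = [[0.3, -0.25, 0.22], [-0.25, 0.21, -0.04], [0.22, -0.04, -0.27]]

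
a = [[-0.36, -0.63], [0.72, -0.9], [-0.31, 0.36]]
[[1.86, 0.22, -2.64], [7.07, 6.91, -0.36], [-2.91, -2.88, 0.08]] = a@ [[3.57,  5.35,  2.76], [-5.00,  -3.40,  2.61]]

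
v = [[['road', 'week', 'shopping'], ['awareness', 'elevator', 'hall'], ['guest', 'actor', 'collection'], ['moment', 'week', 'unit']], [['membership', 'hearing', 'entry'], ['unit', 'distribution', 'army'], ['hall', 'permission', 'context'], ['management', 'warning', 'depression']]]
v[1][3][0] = 'management'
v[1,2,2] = 'context'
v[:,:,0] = [['road', 'awareness', 'guest', 'moment'], ['membership', 'unit', 'hall', 'management']]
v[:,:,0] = [['road', 'awareness', 'guest', 'moment'], ['membership', 'unit', 'hall', 'management']]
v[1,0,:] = ['membership', 'hearing', 'entry']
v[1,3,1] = 'warning'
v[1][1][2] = 'army'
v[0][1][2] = 'hall'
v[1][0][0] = 'membership'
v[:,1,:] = [['awareness', 'elevator', 'hall'], ['unit', 'distribution', 'army']]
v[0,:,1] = ['week', 'elevator', 'actor', 'week']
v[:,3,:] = [['moment', 'week', 'unit'], ['management', 'warning', 'depression']]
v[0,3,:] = ['moment', 'week', 'unit']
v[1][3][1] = 'warning'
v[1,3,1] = 'warning'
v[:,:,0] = [['road', 'awareness', 'guest', 'moment'], ['membership', 'unit', 'hall', 'management']]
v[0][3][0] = 'moment'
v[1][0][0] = 'membership'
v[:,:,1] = [['week', 'elevator', 'actor', 'week'], ['hearing', 'distribution', 'permission', 'warning']]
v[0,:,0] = ['road', 'awareness', 'guest', 'moment']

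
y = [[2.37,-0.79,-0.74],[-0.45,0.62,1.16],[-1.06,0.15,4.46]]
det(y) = 5.091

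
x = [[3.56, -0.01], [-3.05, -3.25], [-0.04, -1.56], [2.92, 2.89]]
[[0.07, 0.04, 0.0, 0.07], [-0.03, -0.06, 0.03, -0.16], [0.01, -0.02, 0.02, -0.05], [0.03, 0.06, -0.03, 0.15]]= x @ [[0.02, 0.01, 0.0, 0.02], [-0.01, 0.01, -0.01, 0.03]]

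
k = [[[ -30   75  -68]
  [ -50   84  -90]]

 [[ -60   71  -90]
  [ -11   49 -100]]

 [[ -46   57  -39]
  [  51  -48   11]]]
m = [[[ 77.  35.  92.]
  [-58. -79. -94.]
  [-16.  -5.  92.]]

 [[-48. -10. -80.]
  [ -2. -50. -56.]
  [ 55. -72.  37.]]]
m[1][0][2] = -80.0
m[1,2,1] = -72.0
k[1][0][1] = 71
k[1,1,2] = -100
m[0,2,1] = -5.0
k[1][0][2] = -90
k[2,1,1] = -48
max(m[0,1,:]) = -58.0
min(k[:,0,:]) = -90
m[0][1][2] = -94.0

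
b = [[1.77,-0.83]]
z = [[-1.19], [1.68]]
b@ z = [[-3.5]]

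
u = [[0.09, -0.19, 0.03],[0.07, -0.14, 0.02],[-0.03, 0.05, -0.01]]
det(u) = -0.000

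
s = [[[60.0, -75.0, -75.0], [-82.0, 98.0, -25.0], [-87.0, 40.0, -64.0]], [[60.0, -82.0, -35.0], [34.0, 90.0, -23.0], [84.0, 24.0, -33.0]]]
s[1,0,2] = -35.0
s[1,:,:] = [[60.0, -82.0, -35.0], [34.0, 90.0, -23.0], [84.0, 24.0, -33.0]]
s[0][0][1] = -75.0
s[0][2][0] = -87.0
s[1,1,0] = 34.0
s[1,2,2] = -33.0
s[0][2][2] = -64.0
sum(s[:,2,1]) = 64.0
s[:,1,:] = [[-82.0, 98.0, -25.0], [34.0, 90.0, -23.0]]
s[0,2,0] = -87.0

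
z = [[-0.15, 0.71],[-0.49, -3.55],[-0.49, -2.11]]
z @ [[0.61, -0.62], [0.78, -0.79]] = [[0.46, -0.47], [-3.07, 3.11], [-1.94, 1.97]]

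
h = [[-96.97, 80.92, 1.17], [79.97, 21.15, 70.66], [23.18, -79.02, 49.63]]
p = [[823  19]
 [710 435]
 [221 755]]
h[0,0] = -96.97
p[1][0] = 710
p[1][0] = 710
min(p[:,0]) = 221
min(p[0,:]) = 19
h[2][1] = -79.02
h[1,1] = 21.15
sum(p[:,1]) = 1209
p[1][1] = 435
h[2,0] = 23.18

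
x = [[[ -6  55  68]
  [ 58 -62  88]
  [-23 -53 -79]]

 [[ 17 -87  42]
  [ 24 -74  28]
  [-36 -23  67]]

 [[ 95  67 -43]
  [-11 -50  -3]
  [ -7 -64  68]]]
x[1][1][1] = -74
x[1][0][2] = 42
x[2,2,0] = -7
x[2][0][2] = -43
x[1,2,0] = -36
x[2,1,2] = -3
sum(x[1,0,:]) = -28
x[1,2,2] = 67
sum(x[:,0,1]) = 35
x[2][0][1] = 67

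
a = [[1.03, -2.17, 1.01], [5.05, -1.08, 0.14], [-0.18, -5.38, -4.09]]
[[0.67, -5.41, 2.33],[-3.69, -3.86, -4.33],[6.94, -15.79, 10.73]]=a @ [[-0.92,-0.22,-1.23], [-0.94,2.60,-1.77], [-0.42,0.45,-0.24]]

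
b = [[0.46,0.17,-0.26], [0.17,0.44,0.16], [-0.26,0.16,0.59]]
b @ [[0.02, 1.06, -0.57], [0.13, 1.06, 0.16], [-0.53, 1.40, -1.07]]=[[0.17,0.3,0.04],[-0.02,0.87,-0.2],[-0.3,0.72,-0.46]]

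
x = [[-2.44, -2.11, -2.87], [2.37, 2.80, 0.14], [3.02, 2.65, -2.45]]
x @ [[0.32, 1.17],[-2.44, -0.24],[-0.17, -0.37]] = [[4.86,  -1.29], [-6.10,  2.05], [-5.08,  3.80]]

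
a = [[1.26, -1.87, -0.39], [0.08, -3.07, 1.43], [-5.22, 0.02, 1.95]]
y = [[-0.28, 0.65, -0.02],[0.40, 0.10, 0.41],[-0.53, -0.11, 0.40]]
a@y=[[-0.89, 0.67, -0.95], [-2.01, -0.41, -0.69], [0.44, -3.61, 0.89]]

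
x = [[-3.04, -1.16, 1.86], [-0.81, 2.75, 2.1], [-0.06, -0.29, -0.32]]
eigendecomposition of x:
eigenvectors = [[0.99, 0.22, 0.61],  [0.12, -0.97, -0.34],  [0.03, 0.09, 0.71]]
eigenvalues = [-3.12, 2.75, -0.23]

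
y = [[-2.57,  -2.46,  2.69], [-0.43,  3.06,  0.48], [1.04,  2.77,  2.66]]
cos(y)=[[-0.96,-0.04,0.10], [-0.01,-0.72,0.03], [0.03,0.22,-0.74]]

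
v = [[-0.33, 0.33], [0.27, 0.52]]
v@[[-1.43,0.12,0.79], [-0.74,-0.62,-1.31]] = [[0.23,-0.24,-0.69], [-0.77,-0.29,-0.47]]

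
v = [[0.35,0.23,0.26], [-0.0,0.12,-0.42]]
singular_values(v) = [0.55, 0.36]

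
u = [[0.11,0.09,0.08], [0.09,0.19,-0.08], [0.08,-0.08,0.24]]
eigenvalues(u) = [0.0, 0.24, 0.3]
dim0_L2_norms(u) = [0.16, 0.22, 0.27]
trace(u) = 0.54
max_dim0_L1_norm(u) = 0.4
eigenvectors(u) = [[-0.74, 0.67, 0.11],[0.53, 0.67, -0.53],[0.42, 0.33, 0.84]]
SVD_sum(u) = [[0.0, -0.02, 0.03], [-0.02, 0.08, -0.13], [0.03, -0.13, 0.21]] + [[0.11, 0.11, 0.05], [0.11, 0.11, 0.05], [0.05, 0.05, 0.03]] + [[0.00, -0.00, -0.00], [-0.00, 0.0, 0.00], [-0.00, 0.00, 0.0]]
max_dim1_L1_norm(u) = 0.4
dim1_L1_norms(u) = [0.28, 0.36, 0.4]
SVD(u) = [[0.11, 0.67, -0.74],  [-0.53, 0.67, 0.53],  [0.84, 0.33, 0.42]] @ diag([0.3, 0.24, 5.071235948864763e-18]) @ [[0.11, -0.53, 0.84], [0.67, 0.67, 0.33], [-0.74, 0.53, 0.42]]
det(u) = -0.00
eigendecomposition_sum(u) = [[0.0, -0.00, -0.0], [-0.0, 0.0, 0.00], [-0.00, 0.0, 0.0]] + [[0.11, 0.11, 0.05], [0.11, 0.11, 0.05], [0.05, 0.05, 0.03]] + [[0.0, -0.02, 0.03], [-0.02, 0.08, -0.13], [0.03, -0.13, 0.21]]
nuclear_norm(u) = 0.54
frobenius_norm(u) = 0.38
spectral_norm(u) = 0.30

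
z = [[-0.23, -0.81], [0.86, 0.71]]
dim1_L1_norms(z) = [1.04, 1.57]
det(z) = 0.53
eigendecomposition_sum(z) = [[(-0.12+0.43j), (-0.4+0.14j)], [(0.43-0.15j), 0.36+0.26j]] + [[-0.12-0.43j, -0.41-0.14j],  [0.43+0.15j, (0.35-0.26j)]]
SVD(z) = [[-0.58, 0.81], [0.81, 0.58]] @ diag([1.3394710768085882, 0.39814222884949163]) @ [[0.62, 0.78], [0.78, -0.62]]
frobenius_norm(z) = 1.40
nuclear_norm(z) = 1.74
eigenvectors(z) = [[(0.39-0.58j),0.39+0.58j], [(-0.72+0j),(-0.72-0j)]]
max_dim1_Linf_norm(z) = 0.86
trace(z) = 0.48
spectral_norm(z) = 1.34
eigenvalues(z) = [(0.24+0.69j), (0.24-0.69j)]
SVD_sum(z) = [[-0.48,-0.61], [0.68,0.85]] + [[0.25, -0.20], [0.18, -0.14]]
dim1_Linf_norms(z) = [0.81, 0.86]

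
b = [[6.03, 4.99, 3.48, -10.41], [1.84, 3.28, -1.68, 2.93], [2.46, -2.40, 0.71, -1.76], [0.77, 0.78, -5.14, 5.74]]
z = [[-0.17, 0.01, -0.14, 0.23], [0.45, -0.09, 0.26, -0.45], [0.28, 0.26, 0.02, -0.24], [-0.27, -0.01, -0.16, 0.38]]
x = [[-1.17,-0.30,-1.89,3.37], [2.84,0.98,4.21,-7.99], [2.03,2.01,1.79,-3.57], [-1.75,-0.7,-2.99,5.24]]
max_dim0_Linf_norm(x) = 7.99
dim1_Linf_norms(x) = [3.37, 7.99, 3.57, 5.24]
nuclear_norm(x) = 14.87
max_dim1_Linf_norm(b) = 10.41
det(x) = -0.27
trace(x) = 6.84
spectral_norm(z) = 0.97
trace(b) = 15.76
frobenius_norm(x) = 13.08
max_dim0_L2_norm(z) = 0.68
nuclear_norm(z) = 1.37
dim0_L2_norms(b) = [6.81, 6.48, 6.47, 12.37]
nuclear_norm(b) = 26.69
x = z @ b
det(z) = -0.00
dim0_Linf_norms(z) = [0.45, 0.26, 0.26, 0.45]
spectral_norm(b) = 14.80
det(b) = 485.52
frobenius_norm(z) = 1.01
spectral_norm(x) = 12.97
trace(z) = 0.14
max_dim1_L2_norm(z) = 0.69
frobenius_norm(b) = 16.83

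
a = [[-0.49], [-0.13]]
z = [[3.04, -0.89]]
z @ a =[[-1.37]]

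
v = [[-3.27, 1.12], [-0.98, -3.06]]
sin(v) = [[0.16, -1.33], [1.17, -0.09]]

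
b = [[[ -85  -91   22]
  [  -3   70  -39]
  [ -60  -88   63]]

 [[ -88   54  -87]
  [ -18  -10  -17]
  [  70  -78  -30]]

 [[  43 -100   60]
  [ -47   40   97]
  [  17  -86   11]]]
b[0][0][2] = 22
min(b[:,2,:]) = -88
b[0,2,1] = -88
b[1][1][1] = -10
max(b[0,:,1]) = 70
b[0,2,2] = 63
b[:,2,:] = [[-60, -88, 63], [70, -78, -30], [17, -86, 11]]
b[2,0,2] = 60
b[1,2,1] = -78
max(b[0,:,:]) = 70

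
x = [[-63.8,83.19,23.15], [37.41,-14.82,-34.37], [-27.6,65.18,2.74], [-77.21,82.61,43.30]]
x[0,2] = 23.15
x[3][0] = -77.21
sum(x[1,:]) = -11.780000000000001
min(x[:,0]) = -77.21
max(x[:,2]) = 43.3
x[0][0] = -63.8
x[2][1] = 65.18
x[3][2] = 43.3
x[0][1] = 83.19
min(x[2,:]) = -27.6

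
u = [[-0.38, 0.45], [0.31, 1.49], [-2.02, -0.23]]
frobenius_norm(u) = 2.61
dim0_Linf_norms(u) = [2.02, 1.49]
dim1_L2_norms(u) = [0.59, 1.52, 2.03]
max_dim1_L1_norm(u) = 2.25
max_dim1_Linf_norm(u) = 2.02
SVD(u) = [[-0.10, -0.37], [0.37, -0.87], [-0.92, -0.31]] @ diag([2.1426016032619306, 1.485145908555589]) @ [[0.94, 0.34], [0.34, -0.94]]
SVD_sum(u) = [[-0.19,-0.07], [0.75,0.27], [-1.86,-0.67]] + [[-0.19,0.52], [-0.44,1.22], [-0.16,0.44]]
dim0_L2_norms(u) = [2.08, 1.57]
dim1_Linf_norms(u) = [0.45, 1.49, 2.02]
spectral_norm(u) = 2.14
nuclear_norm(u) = 3.63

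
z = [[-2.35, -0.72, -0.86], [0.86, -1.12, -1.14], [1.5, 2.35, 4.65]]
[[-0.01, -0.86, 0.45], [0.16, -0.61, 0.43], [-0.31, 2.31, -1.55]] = z@[[0.04, 0.15, -0.05],[-0.06, 0.43, -0.21],[-0.05, 0.23, -0.21]]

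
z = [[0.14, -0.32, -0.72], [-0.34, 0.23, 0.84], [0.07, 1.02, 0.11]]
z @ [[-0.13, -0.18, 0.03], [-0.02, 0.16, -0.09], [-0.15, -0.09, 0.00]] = [[0.10,-0.01,0.03], [-0.09,0.02,-0.03], [-0.05,0.14,-0.09]]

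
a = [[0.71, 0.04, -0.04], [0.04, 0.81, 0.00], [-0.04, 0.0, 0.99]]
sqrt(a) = [[0.84,0.02,-0.02], [0.02,0.90,0.0], [-0.02,0.0,0.99]]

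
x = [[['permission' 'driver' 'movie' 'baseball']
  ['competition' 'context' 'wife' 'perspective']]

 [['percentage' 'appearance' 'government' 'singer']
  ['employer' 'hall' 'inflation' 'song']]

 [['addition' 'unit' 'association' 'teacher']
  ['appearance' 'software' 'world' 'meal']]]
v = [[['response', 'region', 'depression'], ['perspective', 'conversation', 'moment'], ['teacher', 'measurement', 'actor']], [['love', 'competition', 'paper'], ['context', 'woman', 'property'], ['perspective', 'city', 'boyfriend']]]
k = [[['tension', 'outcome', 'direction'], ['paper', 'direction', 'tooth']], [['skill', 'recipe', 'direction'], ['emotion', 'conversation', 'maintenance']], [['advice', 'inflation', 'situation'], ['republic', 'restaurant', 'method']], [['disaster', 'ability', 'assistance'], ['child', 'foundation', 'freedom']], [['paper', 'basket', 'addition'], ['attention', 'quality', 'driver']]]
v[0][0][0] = 'response'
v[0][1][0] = 'perspective'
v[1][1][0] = 'context'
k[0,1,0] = 'paper'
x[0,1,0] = 'competition'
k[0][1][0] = 'paper'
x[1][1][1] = 'hall'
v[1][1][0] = 'context'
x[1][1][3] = 'song'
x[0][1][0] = 'competition'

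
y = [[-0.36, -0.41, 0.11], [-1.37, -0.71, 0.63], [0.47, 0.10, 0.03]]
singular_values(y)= [1.79, 0.25, 0.2]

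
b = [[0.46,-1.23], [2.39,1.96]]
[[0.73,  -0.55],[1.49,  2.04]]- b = [[0.27, 0.68],[-0.9, 0.08]]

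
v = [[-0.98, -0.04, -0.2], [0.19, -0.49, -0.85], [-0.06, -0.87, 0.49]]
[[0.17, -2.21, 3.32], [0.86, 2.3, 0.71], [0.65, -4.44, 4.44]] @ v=[[-0.79, -1.81, 3.47], [-0.45, -1.78, -1.78], [-1.75, -1.71, 5.82]]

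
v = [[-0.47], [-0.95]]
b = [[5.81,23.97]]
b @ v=[[-25.50]]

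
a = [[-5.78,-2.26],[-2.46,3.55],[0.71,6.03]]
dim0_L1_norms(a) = [8.95, 11.84]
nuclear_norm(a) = 13.62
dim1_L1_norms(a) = [8.04, 6.01, 6.74]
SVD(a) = [[0.59, 0.71], [-0.28, 0.62], [-0.75, 0.32]] @ diag([7.625528605602516, 5.990526978917442]) @ [[-0.43, -0.9],[-0.90, 0.43]]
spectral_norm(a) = 7.63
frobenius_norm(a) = 9.70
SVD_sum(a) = [[-1.93, -4.08], [0.92, 1.95], [2.46, 5.20]] + [[-3.85, 1.82], [-3.38, 1.6], [-1.75, 0.83]]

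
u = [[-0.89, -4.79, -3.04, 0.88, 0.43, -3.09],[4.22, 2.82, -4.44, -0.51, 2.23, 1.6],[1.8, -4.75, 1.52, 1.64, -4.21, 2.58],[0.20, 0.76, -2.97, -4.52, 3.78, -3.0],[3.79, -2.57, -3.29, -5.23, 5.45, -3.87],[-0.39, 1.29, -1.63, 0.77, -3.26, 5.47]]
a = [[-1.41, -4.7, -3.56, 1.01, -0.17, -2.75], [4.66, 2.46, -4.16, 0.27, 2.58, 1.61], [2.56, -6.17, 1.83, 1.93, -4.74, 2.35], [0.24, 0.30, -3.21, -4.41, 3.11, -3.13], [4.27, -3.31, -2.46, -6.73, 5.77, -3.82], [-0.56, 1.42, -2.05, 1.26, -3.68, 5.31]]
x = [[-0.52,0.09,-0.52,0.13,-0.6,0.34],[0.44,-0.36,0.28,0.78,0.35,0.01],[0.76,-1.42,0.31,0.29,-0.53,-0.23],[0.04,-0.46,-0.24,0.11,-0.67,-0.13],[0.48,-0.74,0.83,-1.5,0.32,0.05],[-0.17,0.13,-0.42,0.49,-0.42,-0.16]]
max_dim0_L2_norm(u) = 8.8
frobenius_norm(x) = 3.24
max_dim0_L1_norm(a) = 20.05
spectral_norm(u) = 14.16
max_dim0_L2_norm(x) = 1.79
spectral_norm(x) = 2.31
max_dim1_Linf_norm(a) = 6.73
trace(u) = 9.85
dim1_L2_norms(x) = [1.02, 1.06, 1.76, 0.87, 1.95, 0.82]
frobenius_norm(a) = 20.18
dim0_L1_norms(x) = [2.41, 3.2, 2.6, 3.3, 2.89, 0.92]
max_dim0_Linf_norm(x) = 1.5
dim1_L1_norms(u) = [13.12, 15.82, 16.5, 15.23, 24.2, 12.81]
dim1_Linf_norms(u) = [4.79, 4.44, 4.75, 4.52, 5.45, 5.47]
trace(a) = 9.55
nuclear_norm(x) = 5.83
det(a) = -18251.63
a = x + u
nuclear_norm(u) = 37.90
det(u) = -6554.55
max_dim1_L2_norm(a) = 11.33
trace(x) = -0.30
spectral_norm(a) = 14.65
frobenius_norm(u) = 18.83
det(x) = 0.00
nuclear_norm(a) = 41.81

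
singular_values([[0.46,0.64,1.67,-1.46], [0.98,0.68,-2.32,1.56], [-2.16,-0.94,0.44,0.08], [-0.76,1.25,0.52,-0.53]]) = [3.8, 2.58, 1.45, 0.0]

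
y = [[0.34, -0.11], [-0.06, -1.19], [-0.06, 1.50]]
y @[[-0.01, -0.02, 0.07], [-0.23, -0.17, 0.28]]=[[0.02, 0.01, -0.01], [0.27, 0.20, -0.34], [-0.34, -0.25, 0.42]]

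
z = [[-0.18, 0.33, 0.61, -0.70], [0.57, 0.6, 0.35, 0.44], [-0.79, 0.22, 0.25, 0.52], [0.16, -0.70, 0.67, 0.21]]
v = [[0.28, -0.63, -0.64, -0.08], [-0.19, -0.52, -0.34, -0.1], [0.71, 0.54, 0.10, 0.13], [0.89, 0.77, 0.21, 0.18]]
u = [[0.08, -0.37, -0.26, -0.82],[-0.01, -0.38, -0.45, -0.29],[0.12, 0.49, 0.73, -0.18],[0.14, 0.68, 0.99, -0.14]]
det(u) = -0.00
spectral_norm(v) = 1.66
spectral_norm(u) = 1.67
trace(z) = 0.88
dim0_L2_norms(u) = [0.2, 0.99, 1.34, 0.9]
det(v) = -0.00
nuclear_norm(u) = 2.59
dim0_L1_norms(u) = [0.35, 1.92, 2.43, 1.43]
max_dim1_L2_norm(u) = 1.22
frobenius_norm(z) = 2.00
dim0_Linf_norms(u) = [0.14, 0.68, 0.99, 0.82]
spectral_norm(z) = 1.01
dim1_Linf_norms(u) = [0.82, 0.45, 0.73, 0.99]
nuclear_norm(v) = 2.59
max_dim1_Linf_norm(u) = 0.99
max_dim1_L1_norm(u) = 1.95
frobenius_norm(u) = 1.90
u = v @ z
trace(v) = 0.04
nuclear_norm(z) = 4.01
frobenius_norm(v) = 1.90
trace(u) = 0.29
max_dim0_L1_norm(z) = 1.88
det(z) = 1.01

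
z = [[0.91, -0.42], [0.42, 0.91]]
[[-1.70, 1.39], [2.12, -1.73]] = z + [[-2.61, 1.81], [1.7, -2.64]]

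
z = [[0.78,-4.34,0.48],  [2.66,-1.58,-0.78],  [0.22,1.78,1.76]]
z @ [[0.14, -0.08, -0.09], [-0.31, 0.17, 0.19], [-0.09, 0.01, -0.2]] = [[1.41, -0.80, -0.99], [0.93, -0.49, -0.38], [-0.68, 0.30, -0.03]]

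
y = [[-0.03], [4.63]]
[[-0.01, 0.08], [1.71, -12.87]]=y @ [[0.37, -2.78]]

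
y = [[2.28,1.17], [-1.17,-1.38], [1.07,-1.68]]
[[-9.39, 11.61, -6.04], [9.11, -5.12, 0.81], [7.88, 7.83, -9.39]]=y @ [[-1.29,5.64,-4.16], [-5.51,-1.07,2.94]]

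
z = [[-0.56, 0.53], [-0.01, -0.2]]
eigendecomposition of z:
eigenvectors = [[-1.00, -0.84],  [-0.03, -0.55]]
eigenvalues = [-0.54, -0.22]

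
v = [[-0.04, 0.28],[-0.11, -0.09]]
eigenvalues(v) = [(-0.06+0.17j), (-0.06-0.17j)]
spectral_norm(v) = 0.29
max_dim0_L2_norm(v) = 0.29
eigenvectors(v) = [[(0.85+0j), (0.85-0j)], [-0.08+0.53j, (-0.08-0.53j)]]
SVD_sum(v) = [[-0.01, 0.28], [0.0, -0.09]] + [[-0.03, -0.0], [-0.11, -0.00]]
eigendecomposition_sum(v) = [[-0.02+0.09j, (0.14+0.05j)], [(-0.06-0.02j), (-0.04+0.08j)]] + [[-0.02-0.09j,  0.14-0.05j], [(-0.06+0.02j),  -0.04-0.08j]]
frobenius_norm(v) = 0.32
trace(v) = -0.13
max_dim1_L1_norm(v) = 0.32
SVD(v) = [[-0.95,0.3], [0.3,0.95]] @ diag([0.29414827364429147, 0.1169478221775979]) @ [[0.02,-1.0], [-1.0,-0.02]]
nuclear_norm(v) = 0.41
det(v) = 0.03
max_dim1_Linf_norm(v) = 0.28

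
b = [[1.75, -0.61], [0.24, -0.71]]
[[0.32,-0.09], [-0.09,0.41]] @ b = [[0.54, -0.13], [-0.06, -0.24]]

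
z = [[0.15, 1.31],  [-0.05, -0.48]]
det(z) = -0.006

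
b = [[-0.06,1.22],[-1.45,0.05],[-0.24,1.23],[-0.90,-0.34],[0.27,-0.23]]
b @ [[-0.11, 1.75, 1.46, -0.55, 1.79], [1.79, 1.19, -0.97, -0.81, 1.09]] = [[2.19, 1.35, -1.27, -0.96, 1.22], [0.25, -2.48, -2.17, 0.76, -2.54], [2.23, 1.04, -1.54, -0.86, 0.91], [-0.51, -1.98, -0.98, 0.77, -1.98], [-0.44, 0.20, 0.62, 0.04, 0.23]]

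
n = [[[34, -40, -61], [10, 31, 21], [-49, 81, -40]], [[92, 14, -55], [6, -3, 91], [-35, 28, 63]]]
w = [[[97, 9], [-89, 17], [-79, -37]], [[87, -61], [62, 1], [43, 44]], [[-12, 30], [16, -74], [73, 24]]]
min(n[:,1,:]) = -3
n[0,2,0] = -49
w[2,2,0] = 73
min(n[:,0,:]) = -61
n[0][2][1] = 81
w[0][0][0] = 97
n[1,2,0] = -35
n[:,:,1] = [[-40, 31, 81], [14, -3, 28]]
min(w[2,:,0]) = -12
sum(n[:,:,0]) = 58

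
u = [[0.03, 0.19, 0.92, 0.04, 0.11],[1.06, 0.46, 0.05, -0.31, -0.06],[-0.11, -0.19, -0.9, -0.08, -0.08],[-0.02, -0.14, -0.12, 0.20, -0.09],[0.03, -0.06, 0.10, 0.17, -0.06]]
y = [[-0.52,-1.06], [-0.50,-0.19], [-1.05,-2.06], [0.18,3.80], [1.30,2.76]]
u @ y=[[-0.93, -1.51],[-0.97, -2.66],[0.98, 1.48],[0.13, 0.81],[-0.14, 0.25]]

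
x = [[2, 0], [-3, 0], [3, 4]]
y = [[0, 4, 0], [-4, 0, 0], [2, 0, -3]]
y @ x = [[-12, 0], [-8, 0], [-5, -12]]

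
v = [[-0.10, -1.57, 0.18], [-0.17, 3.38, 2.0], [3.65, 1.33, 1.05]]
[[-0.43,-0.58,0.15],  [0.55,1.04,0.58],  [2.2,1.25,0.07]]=v @ [[0.54, 0.23, -0.07], [0.23, 0.35, -0.05], [-0.07, -0.05, 0.37]]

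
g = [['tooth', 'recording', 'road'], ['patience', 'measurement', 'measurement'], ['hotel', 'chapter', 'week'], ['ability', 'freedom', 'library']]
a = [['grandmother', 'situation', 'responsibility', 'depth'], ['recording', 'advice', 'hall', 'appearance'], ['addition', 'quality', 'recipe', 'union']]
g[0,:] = ['tooth', 'recording', 'road']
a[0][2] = 'responsibility'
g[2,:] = ['hotel', 'chapter', 'week']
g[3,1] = 'freedom'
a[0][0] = 'grandmother'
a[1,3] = 'appearance'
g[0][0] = 'tooth'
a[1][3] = 'appearance'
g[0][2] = 'road'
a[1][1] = 'advice'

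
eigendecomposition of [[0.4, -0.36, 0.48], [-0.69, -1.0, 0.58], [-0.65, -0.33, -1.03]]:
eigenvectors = [[(0.83+0j),  (-0.18+0.13j),  (-0.18-0.13j)], [(-0.49+0j),  -0.74+0.00j,  -0.74-0.00j], [(-0.25+0j),  -0.16-0.61j,  -0.16+0.61j]]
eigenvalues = [(0.47+0j), (-1.05+0.59j), (-1.05-0.59j)]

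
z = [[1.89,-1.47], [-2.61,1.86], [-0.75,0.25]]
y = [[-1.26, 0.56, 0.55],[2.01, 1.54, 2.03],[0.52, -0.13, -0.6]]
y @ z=[[-4.26, 3.03], [-1.74, 0.42], [1.77, -1.16]]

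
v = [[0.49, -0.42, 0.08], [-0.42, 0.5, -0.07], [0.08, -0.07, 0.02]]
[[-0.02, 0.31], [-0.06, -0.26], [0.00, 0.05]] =v@[[-0.64, 0.52], [-0.6, 0.01], [0.48, 0.70]]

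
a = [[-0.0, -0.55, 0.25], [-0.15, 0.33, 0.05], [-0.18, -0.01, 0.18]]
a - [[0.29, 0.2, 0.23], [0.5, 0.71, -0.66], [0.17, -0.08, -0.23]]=[[-0.29, -0.75, 0.02], [-0.65, -0.38, 0.71], [-0.35, 0.07, 0.41]]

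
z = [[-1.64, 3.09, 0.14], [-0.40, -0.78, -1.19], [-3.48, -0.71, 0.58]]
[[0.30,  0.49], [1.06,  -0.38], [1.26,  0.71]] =z@ [[-0.45, -0.16],[-0.11, 0.06],[-0.67, 0.33]]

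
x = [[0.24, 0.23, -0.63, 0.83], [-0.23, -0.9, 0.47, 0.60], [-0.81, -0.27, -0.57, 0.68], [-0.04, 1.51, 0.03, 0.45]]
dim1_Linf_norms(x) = [0.83, 0.9, 0.81, 1.51]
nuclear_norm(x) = 4.78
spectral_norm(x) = 1.83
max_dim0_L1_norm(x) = 2.91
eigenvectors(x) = [[-0.74+0.00j, -0.74-0.00j, (-0.4-0j), (-0.4+0j)], [(-0.03-0.2j), -0.03+0.20j, -0.12+0.40j, (-0.12-0.4j)], [(0.19-0.21j), 0.19+0.21j, (-0.73+0j), -0.73-0.00j], [-0.39-0.42j, (-0.39+0.42j), (0.19-0.31j), (0.19+0.31j)]]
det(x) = 1.44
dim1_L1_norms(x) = [1.93, 2.2, 2.33, 2.03]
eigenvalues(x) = [(0.84+0.35j), (0.84-0.35j), (-1.23+0.44j), (-1.23-0.44j)]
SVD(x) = [[-0.25, -0.55, -0.30, -0.74], [0.5, -0.33, 0.77, -0.24], [0.1, -0.76, -0.20, 0.61], [-0.82, -0.13, 0.53, 0.15]] @ diag([1.8301830592846862, 1.4951874777768157, 0.7622602411761099, 0.689422729918946]) @ [[-0.12, -0.97, 0.17, -0.11], [0.37, 0.12, 0.42, -0.82], [-0.14, 0.13, 0.89, 0.41], [-0.91, 0.16, 0.01, -0.39]]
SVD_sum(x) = [[0.06, 0.44, -0.08, 0.05], [-0.11, -0.89, 0.15, -0.10], [-0.02, -0.19, 0.03, -0.02], [0.19, 1.47, -0.25, 0.17]] + [[-0.31, -0.1, -0.34, 0.68], [-0.18, -0.06, -0.20, 0.4], [-0.42, -0.13, -0.47, 0.93], [-0.07, -0.02, -0.08, 0.16]] + [[0.03, -0.03, -0.21, -0.09], [-0.08, 0.07, 0.52, 0.24], [0.02, -0.02, -0.14, -0.06], [-0.06, 0.05, 0.36, 0.16]] + [[0.46, -0.08, -0.00, 0.2],[0.15, -0.03, -0.00, 0.06],[-0.38, 0.07, 0.00, -0.16],[-0.10, 0.02, 0.0, -0.04]]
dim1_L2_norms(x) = [1.09, 1.2, 1.23, 1.58]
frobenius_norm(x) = 2.58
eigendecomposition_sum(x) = [[0.25+0.36j, 0.21-0.34j, -0.10-0.26j, 0.26-0.45j],[-0.09+0.08j, 0.10+0.04j, 0.07-0.04j, 0.13+0.06j],[-0.17-0.02j, 0.05+0.15j, (0.1+0.04j), 0.06+0.19j],[-0.07+0.33j, 0.31-0.06j, 0.09-0.19j, (0.4-0.08j)]] + [[0.25-0.36j, (0.21+0.34j), -0.10+0.26j, 0.26+0.45j],[-0.09-0.08j, (0.1-0.04j), 0.07+0.04j, 0.13-0.06j],[(-0.17+0.02j), (0.05-0.15j), 0.10-0.04j, (0.06-0.19j)],[-0.07-0.33j, (0.31+0.06j), 0.09+0.19j, (0.4+0.08j)]] + [[-0.13+0.01j, -0.09-0.51j, (-0.21+0.23j), (0.15+0.13j)], [-0.03+0.14j, -0.55-0.05j, 0.17+0.28j, 0.17-0.12j], [-0.24+0.02j, -0.18-0.94j, (-0.39+0.42j), 0.28+0.23j], [0.05-0.11j, (0.45+0.17j), -0.08-0.27j, -0.17+0.06j]] + [[(-0.13-0.01j),(-0.09+0.51j),-0.21-0.23j,(0.15-0.13j)], [(-0.03-0.14j),-0.55+0.05j,0.17-0.28j,(0.17+0.12j)], [-0.24-0.02j,(-0.18+0.94j),-0.39-0.42j,(0.28-0.23j)], [0.05+0.11j,0.45-0.17j,-0.08+0.27j,(-0.17-0.06j)]]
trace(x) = -0.78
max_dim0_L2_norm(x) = 1.79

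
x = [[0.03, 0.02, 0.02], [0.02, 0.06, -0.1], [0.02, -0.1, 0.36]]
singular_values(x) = [0.39, 0.05, 0.0]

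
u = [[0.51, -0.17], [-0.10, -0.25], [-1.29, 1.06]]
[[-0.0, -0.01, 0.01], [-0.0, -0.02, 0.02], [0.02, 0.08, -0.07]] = u @ [[0.0, 0.0, -0.00], [0.02, 0.08, -0.07]]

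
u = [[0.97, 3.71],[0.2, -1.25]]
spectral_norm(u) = 4.01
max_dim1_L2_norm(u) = 3.83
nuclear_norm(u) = 4.50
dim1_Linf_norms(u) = [3.71, 1.25]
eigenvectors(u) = [[1.0,  -0.83], [0.08,  0.56]]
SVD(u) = [[-0.96, 0.29], [0.29, 0.96]] @ diag([4.008713308633991, 0.487562928431521]) @ [[-0.22, -0.98],[0.98, -0.22]]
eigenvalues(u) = [1.27, -1.55]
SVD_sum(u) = [[0.83, 3.74], [-0.26, -1.15]] + [[0.14, -0.03], [0.46, -0.10]]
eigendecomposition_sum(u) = [[1.13, 1.67], [0.09, 0.13]] + [[-0.16,2.04], [0.11,-1.38]]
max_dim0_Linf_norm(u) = 3.71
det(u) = -1.95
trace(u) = -0.28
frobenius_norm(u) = 4.04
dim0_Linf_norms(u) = [0.97, 3.71]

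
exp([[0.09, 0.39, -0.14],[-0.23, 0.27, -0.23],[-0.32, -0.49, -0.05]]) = [[1.07, 0.51, -0.19], [-0.24, 1.32, -0.24], [-0.27, -0.63, 1.04]]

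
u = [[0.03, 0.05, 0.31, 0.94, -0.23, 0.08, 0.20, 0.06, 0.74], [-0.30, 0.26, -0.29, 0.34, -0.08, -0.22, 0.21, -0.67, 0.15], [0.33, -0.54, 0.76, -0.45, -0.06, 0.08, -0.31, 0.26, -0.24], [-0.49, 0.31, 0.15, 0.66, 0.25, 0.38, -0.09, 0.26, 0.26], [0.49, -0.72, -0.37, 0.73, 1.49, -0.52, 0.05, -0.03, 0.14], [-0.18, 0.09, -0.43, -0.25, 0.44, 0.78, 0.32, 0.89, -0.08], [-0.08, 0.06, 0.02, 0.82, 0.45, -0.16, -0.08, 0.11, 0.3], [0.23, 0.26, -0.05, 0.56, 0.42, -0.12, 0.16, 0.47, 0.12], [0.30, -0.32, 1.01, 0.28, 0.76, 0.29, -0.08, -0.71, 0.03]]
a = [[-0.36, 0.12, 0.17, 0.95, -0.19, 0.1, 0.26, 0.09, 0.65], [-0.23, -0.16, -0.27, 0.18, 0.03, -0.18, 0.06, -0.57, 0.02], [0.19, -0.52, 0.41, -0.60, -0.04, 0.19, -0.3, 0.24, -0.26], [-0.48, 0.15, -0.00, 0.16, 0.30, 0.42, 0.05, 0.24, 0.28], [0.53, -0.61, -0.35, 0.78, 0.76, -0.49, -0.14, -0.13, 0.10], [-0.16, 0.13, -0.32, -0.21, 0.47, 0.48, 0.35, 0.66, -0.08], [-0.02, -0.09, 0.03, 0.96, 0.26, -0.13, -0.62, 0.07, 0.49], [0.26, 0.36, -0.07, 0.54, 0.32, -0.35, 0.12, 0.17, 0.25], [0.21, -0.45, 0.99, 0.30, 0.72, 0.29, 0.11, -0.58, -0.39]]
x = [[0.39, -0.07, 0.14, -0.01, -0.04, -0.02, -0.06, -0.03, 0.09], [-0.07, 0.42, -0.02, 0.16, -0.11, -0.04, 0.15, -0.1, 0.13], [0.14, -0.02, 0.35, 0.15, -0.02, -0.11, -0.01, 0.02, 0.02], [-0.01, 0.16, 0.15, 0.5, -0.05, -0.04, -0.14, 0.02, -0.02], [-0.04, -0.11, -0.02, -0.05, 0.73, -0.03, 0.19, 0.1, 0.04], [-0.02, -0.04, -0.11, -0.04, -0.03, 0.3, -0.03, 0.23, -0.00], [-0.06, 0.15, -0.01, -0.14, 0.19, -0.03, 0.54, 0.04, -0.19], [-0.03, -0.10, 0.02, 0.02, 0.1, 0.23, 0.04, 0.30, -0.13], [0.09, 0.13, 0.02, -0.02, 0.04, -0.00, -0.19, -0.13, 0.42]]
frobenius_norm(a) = 3.50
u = a + x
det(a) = -0.01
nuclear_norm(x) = 3.96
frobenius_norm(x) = 1.60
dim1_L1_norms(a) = [2.89, 1.7, 2.75, 2.08, 3.89, 2.86, 2.67, 2.44, 4.04]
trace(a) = 0.45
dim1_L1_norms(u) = [2.64, 2.52, 3.03, 2.85, 4.54, 3.46, 2.08, 2.39, 3.78]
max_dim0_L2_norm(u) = 1.87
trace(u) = 4.40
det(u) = 0.00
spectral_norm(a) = 2.12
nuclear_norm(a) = 8.67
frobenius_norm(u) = 3.93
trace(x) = 3.95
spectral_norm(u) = 2.40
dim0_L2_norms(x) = [0.44, 0.52, 0.42, 0.57, 0.77, 0.4, 0.64, 0.43, 0.51]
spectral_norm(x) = 0.96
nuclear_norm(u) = 9.41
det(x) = -0.00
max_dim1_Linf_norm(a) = 0.99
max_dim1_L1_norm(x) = 1.35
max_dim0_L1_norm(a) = 4.68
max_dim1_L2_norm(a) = 1.56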